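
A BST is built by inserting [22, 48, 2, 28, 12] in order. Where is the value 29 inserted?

Starting tree (level order): [22, 2, 48, None, 12, 28]
Insertion path: 22 -> 48 -> 28
Result: insert 29 as right child of 28
Final tree (level order): [22, 2, 48, None, 12, 28, None, None, None, None, 29]


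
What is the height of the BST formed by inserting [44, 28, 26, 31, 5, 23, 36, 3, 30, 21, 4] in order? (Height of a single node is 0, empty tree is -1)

Insertion order: [44, 28, 26, 31, 5, 23, 36, 3, 30, 21, 4]
Tree (level-order array): [44, 28, None, 26, 31, 5, None, 30, 36, 3, 23, None, None, None, None, None, 4, 21]
Compute height bottom-up (empty subtree = -1):
  height(4) = 1 + max(-1, -1) = 0
  height(3) = 1 + max(-1, 0) = 1
  height(21) = 1 + max(-1, -1) = 0
  height(23) = 1 + max(0, -1) = 1
  height(5) = 1 + max(1, 1) = 2
  height(26) = 1 + max(2, -1) = 3
  height(30) = 1 + max(-1, -1) = 0
  height(36) = 1 + max(-1, -1) = 0
  height(31) = 1 + max(0, 0) = 1
  height(28) = 1 + max(3, 1) = 4
  height(44) = 1 + max(4, -1) = 5
Height = 5


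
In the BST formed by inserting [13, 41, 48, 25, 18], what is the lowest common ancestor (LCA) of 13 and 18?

Tree insertion order: [13, 41, 48, 25, 18]
Tree (level-order array): [13, None, 41, 25, 48, 18]
In a BST, the LCA of p=13, q=18 is the first node v on the
root-to-leaf path with p <= v <= q (go left if both < v, right if both > v).
Walk from root:
  at 13: 13 <= 13 <= 18, this is the LCA
LCA = 13


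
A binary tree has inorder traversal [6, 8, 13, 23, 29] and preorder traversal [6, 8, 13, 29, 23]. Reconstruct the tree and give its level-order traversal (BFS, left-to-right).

Inorder:  [6, 8, 13, 23, 29]
Preorder: [6, 8, 13, 29, 23]
Algorithm: preorder visits root first, so consume preorder in order;
for each root, split the current inorder slice at that value into
left-subtree inorder and right-subtree inorder, then recurse.
Recursive splits:
  root=6; inorder splits into left=[], right=[8, 13, 23, 29]
  root=8; inorder splits into left=[], right=[13, 23, 29]
  root=13; inorder splits into left=[], right=[23, 29]
  root=29; inorder splits into left=[23], right=[]
  root=23; inorder splits into left=[], right=[]
Reconstructed level-order: [6, 8, 13, 29, 23]


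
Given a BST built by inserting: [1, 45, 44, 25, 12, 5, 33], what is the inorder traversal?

Tree insertion order: [1, 45, 44, 25, 12, 5, 33]
Tree (level-order array): [1, None, 45, 44, None, 25, None, 12, 33, 5]
Inorder traversal: [1, 5, 12, 25, 33, 44, 45]


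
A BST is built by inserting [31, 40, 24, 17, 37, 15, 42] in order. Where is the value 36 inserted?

Starting tree (level order): [31, 24, 40, 17, None, 37, 42, 15]
Insertion path: 31 -> 40 -> 37
Result: insert 36 as left child of 37
Final tree (level order): [31, 24, 40, 17, None, 37, 42, 15, None, 36]


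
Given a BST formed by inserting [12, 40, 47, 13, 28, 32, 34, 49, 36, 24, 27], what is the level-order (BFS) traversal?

Tree insertion order: [12, 40, 47, 13, 28, 32, 34, 49, 36, 24, 27]
Tree (level-order array): [12, None, 40, 13, 47, None, 28, None, 49, 24, 32, None, None, None, 27, None, 34, None, None, None, 36]
BFS from the root, enqueuing left then right child of each popped node:
  queue [12] -> pop 12, enqueue [40], visited so far: [12]
  queue [40] -> pop 40, enqueue [13, 47], visited so far: [12, 40]
  queue [13, 47] -> pop 13, enqueue [28], visited so far: [12, 40, 13]
  queue [47, 28] -> pop 47, enqueue [49], visited so far: [12, 40, 13, 47]
  queue [28, 49] -> pop 28, enqueue [24, 32], visited so far: [12, 40, 13, 47, 28]
  queue [49, 24, 32] -> pop 49, enqueue [none], visited so far: [12, 40, 13, 47, 28, 49]
  queue [24, 32] -> pop 24, enqueue [27], visited so far: [12, 40, 13, 47, 28, 49, 24]
  queue [32, 27] -> pop 32, enqueue [34], visited so far: [12, 40, 13, 47, 28, 49, 24, 32]
  queue [27, 34] -> pop 27, enqueue [none], visited so far: [12, 40, 13, 47, 28, 49, 24, 32, 27]
  queue [34] -> pop 34, enqueue [36], visited so far: [12, 40, 13, 47, 28, 49, 24, 32, 27, 34]
  queue [36] -> pop 36, enqueue [none], visited so far: [12, 40, 13, 47, 28, 49, 24, 32, 27, 34, 36]
Result: [12, 40, 13, 47, 28, 49, 24, 32, 27, 34, 36]


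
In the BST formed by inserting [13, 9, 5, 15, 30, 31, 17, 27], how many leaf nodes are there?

Tree built from: [13, 9, 5, 15, 30, 31, 17, 27]
Tree (level-order array): [13, 9, 15, 5, None, None, 30, None, None, 17, 31, None, 27]
Rule: A leaf has 0 children.
Per-node child counts:
  node 13: 2 child(ren)
  node 9: 1 child(ren)
  node 5: 0 child(ren)
  node 15: 1 child(ren)
  node 30: 2 child(ren)
  node 17: 1 child(ren)
  node 27: 0 child(ren)
  node 31: 0 child(ren)
Matching nodes: [5, 27, 31]
Count of leaf nodes: 3


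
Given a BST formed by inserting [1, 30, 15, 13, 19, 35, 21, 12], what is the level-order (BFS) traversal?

Tree insertion order: [1, 30, 15, 13, 19, 35, 21, 12]
Tree (level-order array): [1, None, 30, 15, 35, 13, 19, None, None, 12, None, None, 21]
BFS from the root, enqueuing left then right child of each popped node:
  queue [1] -> pop 1, enqueue [30], visited so far: [1]
  queue [30] -> pop 30, enqueue [15, 35], visited so far: [1, 30]
  queue [15, 35] -> pop 15, enqueue [13, 19], visited so far: [1, 30, 15]
  queue [35, 13, 19] -> pop 35, enqueue [none], visited so far: [1, 30, 15, 35]
  queue [13, 19] -> pop 13, enqueue [12], visited so far: [1, 30, 15, 35, 13]
  queue [19, 12] -> pop 19, enqueue [21], visited so far: [1, 30, 15, 35, 13, 19]
  queue [12, 21] -> pop 12, enqueue [none], visited so far: [1, 30, 15, 35, 13, 19, 12]
  queue [21] -> pop 21, enqueue [none], visited so far: [1, 30, 15, 35, 13, 19, 12, 21]
Result: [1, 30, 15, 35, 13, 19, 12, 21]


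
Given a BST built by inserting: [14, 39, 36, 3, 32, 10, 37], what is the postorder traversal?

Tree insertion order: [14, 39, 36, 3, 32, 10, 37]
Tree (level-order array): [14, 3, 39, None, 10, 36, None, None, None, 32, 37]
Postorder traversal: [10, 3, 32, 37, 36, 39, 14]


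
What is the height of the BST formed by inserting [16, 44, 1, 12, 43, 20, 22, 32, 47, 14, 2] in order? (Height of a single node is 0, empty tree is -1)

Insertion order: [16, 44, 1, 12, 43, 20, 22, 32, 47, 14, 2]
Tree (level-order array): [16, 1, 44, None, 12, 43, 47, 2, 14, 20, None, None, None, None, None, None, None, None, 22, None, 32]
Compute height bottom-up (empty subtree = -1):
  height(2) = 1 + max(-1, -1) = 0
  height(14) = 1 + max(-1, -1) = 0
  height(12) = 1 + max(0, 0) = 1
  height(1) = 1 + max(-1, 1) = 2
  height(32) = 1 + max(-1, -1) = 0
  height(22) = 1 + max(-1, 0) = 1
  height(20) = 1 + max(-1, 1) = 2
  height(43) = 1 + max(2, -1) = 3
  height(47) = 1 + max(-1, -1) = 0
  height(44) = 1 + max(3, 0) = 4
  height(16) = 1 + max(2, 4) = 5
Height = 5


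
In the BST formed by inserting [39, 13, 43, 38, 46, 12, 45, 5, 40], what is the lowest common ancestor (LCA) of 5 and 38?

Tree insertion order: [39, 13, 43, 38, 46, 12, 45, 5, 40]
Tree (level-order array): [39, 13, 43, 12, 38, 40, 46, 5, None, None, None, None, None, 45]
In a BST, the LCA of p=5, q=38 is the first node v on the
root-to-leaf path with p <= v <= q (go left if both < v, right if both > v).
Walk from root:
  at 39: both 5 and 38 < 39, go left
  at 13: 5 <= 13 <= 38, this is the LCA
LCA = 13


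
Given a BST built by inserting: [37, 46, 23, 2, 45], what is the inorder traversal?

Tree insertion order: [37, 46, 23, 2, 45]
Tree (level-order array): [37, 23, 46, 2, None, 45]
Inorder traversal: [2, 23, 37, 45, 46]


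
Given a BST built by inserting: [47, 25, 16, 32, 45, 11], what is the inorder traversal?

Tree insertion order: [47, 25, 16, 32, 45, 11]
Tree (level-order array): [47, 25, None, 16, 32, 11, None, None, 45]
Inorder traversal: [11, 16, 25, 32, 45, 47]


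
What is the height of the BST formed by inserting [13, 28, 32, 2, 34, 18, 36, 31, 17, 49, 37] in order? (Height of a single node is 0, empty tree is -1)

Insertion order: [13, 28, 32, 2, 34, 18, 36, 31, 17, 49, 37]
Tree (level-order array): [13, 2, 28, None, None, 18, 32, 17, None, 31, 34, None, None, None, None, None, 36, None, 49, 37]
Compute height bottom-up (empty subtree = -1):
  height(2) = 1 + max(-1, -1) = 0
  height(17) = 1 + max(-1, -1) = 0
  height(18) = 1 + max(0, -1) = 1
  height(31) = 1 + max(-1, -1) = 0
  height(37) = 1 + max(-1, -1) = 0
  height(49) = 1 + max(0, -1) = 1
  height(36) = 1 + max(-1, 1) = 2
  height(34) = 1 + max(-1, 2) = 3
  height(32) = 1 + max(0, 3) = 4
  height(28) = 1 + max(1, 4) = 5
  height(13) = 1 + max(0, 5) = 6
Height = 6


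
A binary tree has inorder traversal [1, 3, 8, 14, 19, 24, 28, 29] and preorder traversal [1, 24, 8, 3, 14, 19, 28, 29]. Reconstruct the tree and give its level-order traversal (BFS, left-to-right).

Inorder:  [1, 3, 8, 14, 19, 24, 28, 29]
Preorder: [1, 24, 8, 3, 14, 19, 28, 29]
Algorithm: preorder visits root first, so consume preorder in order;
for each root, split the current inorder slice at that value into
left-subtree inorder and right-subtree inorder, then recurse.
Recursive splits:
  root=1; inorder splits into left=[], right=[3, 8, 14, 19, 24, 28, 29]
  root=24; inorder splits into left=[3, 8, 14, 19], right=[28, 29]
  root=8; inorder splits into left=[3], right=[14, 19]
  root=3; inorder splits into left=[], right=[]
  root=14; inorder splits into left=[], right=[19]
  root=19; inorder splits into left=[], right=[]
  root=28; inorder splits into left=[], right=[29]
  root=29; inorder splits into left=[], right=[]
Reconstructed level-order: [1, 24, 8, 28, 3, 14, 29, 19]


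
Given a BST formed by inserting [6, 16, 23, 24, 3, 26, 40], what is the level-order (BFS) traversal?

Tree insertion order: [6, 16, 23, 24, 3, 26, 40]
Tree (level-order array): [6, 3, 16, None, None, None, 23, None, 24, None, 26, None, 40]
BFS from the root, enqueuing left then right child of each popped node:
  queue [6] -> pop 6, enqueue [3, 16], visited so far: [6]
  queue [3, 16] -> pop 3, enqueue [none], visited so far: [6, 3]
  queue [16] -> pop 16, enqueue [23], visited so far: [6, 3, 16]
  queue [23] -> pop 23, enqueue [24], visited so far: [6, 3, 16, 23]
  queue [24] -> pop 24, enqueue [26], visited so far: [6, 3, 16, 23, 24]
  queue [26] -> pop 26, enqueue [40], visited so far: [6, 3, 16, 23, 24, 26]
  queue [40] -> pop 40, enqueue [none], visited so far: [6, 3, 16, 23, 24, 26, 40]
Result: [6, 3, 16, 23, 24, 26, 40]


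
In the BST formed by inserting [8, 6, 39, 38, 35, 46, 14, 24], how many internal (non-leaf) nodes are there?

Tree built from: [8, 6, 39, 38, 35, 46, 14, 24]
Tree (level-order array): [8, 6, 39, None, None, 38, 46, 35, None, None, None, 14, None, None, 24]
Rule: An internal node has at least one child.
Per-node child counts:
  node 8: 2 child(ren)
  node 6: 0 child(ren)
  node 39: 2 child(ren)
  node 38: 1 child(ren)
  node 35: 1 child(ren)
  node 14: 1 child(ren)
  node 24: 0 child(ren)
  node 46: 0 child(ren)
Matching nodes: [8, 39, 38, 35, 14]
Count of internal (non-leaf) nodes: 5


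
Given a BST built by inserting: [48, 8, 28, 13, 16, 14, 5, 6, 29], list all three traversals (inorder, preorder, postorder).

Tree insertion order: [48, 8, 28, 13, 16, 14, 5, 6, 29]
Tree (level-order array): [48, 8, None, 5, 28, None, 6, 13, 29, None, None, None, 16, None, None, 14]
Inorder (L, root, R): [5, 6, 8, 13, 14, 16, 28, 29, 48]
Preorder (root, L, R): [48, 8, 5, 6, 28, 13, 16, 14, 29]
Postorder (L, R, root): [6, 5, 14, 16, 13, 29, 28, 8, 48]


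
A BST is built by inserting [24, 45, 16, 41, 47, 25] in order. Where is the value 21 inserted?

Starting tree (level order): [24, 16, 45, None, None, 41, 47, 25]
Insertion path: 24 -> 16
Result: insert 21 as right child of 16
Final tree (level order): [24, 16, 45, None, 21, 41, 47, None, None, 25]


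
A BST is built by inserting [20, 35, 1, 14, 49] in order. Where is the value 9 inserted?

Starting tree (level order): [20, 1, 35, None, 14, None, 49]
Insertion path: 20 -> 1 -> 14
Result: insert 9 as left child of 14
Final tree (level order): [20, 1, 35, None, 14, None, 49, 9]


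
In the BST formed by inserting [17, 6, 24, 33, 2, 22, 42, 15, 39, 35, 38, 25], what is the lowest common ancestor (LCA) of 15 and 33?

Tree insertion order: [17, 6, 24, 33, 2, 22, 42, 15, 39, 35, 38, 25]
Tree (level-order array): [17, 6, 24, 2, 15, 22, 33, None, None, None, None, None, None, 25, 42, None, None, 39, None, 35, None, None, 38]
In a BST, the LCA of p=15, q=33 is the first node v on the
root-to-leaf path with p <= v <= q (go left if both < v, right if both > v).
Walk from root:
  at 17: 15 <= 17 <= 33, this is the LCA
LCA = 17


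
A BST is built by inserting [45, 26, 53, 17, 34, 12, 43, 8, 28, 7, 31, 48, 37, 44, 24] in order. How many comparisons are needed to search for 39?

Search path for 39: 45 -> 26 -> 34 -> 43 -> 37
Found: False
Comparisons: 5


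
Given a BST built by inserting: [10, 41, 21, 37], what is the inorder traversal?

Tree insertion order: [10, 41, 21, 37]
Tree (level-order array): [10, None, 41, 21, None, None, 37]
Inorder traversal: [10, 21, 37, 41]


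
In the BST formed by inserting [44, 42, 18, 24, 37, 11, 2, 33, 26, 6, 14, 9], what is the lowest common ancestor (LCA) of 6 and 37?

Tree insertion order: [44, 42, 18, 24, 37, 11, 2, 33, 26, 6, 14, 9]
Tree (level-order array): [44, 42, None, 18, None, 11, 24, 2, 14, None, 37, None, 6, None, None, 33, None, None, 9, 26]
In a BST, the LCA of p=6, q=37 is the first node v on the
root-to-leaf path with p <= v <= q (go left if both < v, right if both > v).
Walk from root:
  at 44: both 6 and 37 < 44, go left
  at 42: both 6 and 37 < 42, go left
  at 18: 6 <= 18 <= 37, this is the LCA
LCA = 18


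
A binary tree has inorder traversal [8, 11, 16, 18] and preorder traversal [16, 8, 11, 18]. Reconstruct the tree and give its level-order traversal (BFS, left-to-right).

Inorder:  [8, 11, 16, 18]
Preorder: [16, 8, 11, 18]
Algorithm: preorder visits root first, so consume preorder in order;
for each root, split the current inorder slice at that value into
left-subtree inorder and right-subtree inorder, then recurse.
Recursive splits:
  root=16; inorder splits into left=[8, 11], right=[18]
  root=8; inorder splits into left=[], right=[11]
  root=11; inorder splits into left=[], right=[]
  root=18; inorder splits into left=[], right=[]
Reconstructed level-order: [16, 8, 18, 11]


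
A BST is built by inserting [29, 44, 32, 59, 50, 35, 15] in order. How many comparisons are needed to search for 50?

Search path for 50: 29 -> 44 -> 59 -> 50
Found: True
Comparisons: 4


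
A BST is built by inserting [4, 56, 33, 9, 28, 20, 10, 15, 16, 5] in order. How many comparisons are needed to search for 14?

Search path for 14: 4 -> 56 -> 33 -> 9 -> 28 -> 20 -> 10 -> 15
Found: False
Comparisons: 8


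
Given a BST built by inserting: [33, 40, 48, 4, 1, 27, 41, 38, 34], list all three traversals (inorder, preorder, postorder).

Tree insertion order: [33, 40, 48, 4, 1, 27, 41, 38, 34]
Tree (level-order array): [33, 4, 40, 1, 27, 38, 48, None, None, None, None, 34, None, 41]
Inorder (L, root, R): [1, 4, 27, 33, 34, 38, 40, 41, 48]
Preorder (root, L, R): [33, 4, 1, 27, 40, 38, 34, 48, 41]
Postorder (L, R, root): [1, 27, 4, 34, 38, 41, 48, 40, 33]


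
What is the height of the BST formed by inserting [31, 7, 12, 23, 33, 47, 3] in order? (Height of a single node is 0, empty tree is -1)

Insertion order: [31, 7, 12, 23, 33, 47, 3]
Tree (level-order array): [31, 7, 33, 3, 12, None, 47, None, None, None, 23]
Compute height bottom-up (empty subtree = -1):
  height(3) = 1 + max(-1, -1) = 0
  height(23) = 1 + max(-1, -1) = 0
  height(12) = 1 + max(-1, 0) = 1
  height(7) = 1 + max(0, 1) = 2
  height(47) = 1 + max(-1, -1) = 0
  height(33) = 1 + max(-1, 0) = 1
  height(31) = 1 + max(2, 1) = 3
Height = 3


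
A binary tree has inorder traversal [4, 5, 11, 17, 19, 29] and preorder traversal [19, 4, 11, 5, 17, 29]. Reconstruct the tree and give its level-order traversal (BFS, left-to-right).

Inorder:  [4, 5, 11, 17, 19, 29]
Preorder: [19, 4, 11, 5, 17, 29]
Algorithm: preorder visits root first, so consume preorder in order;
for each root, split the current inorder slice at that value into
left-subtree inorder and right-subtree inorder, then recurse.
Recursive splits:
  root=19; inorder splits into left=[4, 5, 11, 17], right=[29]
  root=4; inorder splits into left=[], right=[5, 11, 17]
  root=11; inorder splits into left=[5], right=[17]
  root=5; inorder splits into left=[], right=[]
  root=17; inorder splits into left=[], right=[]
  root=29; inorder splits into left=[], right=[]
Reconstructed level-order: [19, 4, 29, 11, 5, 17]


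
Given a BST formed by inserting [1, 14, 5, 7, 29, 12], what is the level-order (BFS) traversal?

Tree insertion order: [1, 14, 5, 7, 29, 12]
Tree (level-order array): [1, None, 14, 5, 29, None, 7, None, None, None, 12]
BFS from the root, enqueuing left then right child of each popped node:
  queue [1] -> pop 1, enqueue [14], visited so far: [1]
  queue [14] -> pop 14, enqueue [5, 29], visited so far: [1, 14]
  queue [5, 29] -> pop 5, enqueue [7], visited so far: [1, 14, 5]
  queue [29, 7] -> pop 29, enqueue [none], visited so far: [1, 14, 5, 29]
  queue [7] -> pop 7, enqueue [12], visited so far: [1, 14, 5, 29, 7]
  queue [12] -> pop 12, enqueue [none], visited so far: [1, 14, 5, 29, 7, 12]
Result: [1, 14, 5, 29, 7, 12]


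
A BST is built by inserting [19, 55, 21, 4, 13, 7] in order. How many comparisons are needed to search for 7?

Search path for 7: 19 -> 4 -> 13 -> 7
Found: True
Comparisons: 4


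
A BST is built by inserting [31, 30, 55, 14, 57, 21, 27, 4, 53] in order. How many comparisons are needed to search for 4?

Search path for 4: 31 -> 30 -> 14 -> 4
Found: True
Comparisons: 4


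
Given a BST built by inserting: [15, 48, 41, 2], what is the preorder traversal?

Tree insertion order: [15, 48, 41, 2]
Tree (level-order array): [15, 2, 48, None, None, 41]
Preorder traversal: [15, 2, 48, 41]


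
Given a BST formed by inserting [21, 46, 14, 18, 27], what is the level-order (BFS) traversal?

Tree insertion order: [21, 46, 14, 18, 27]
Tree (level-order array): [21, 14, 46, None, 18, 27]
BFS from the root, enqueuing left then right child of each popped node:
  queue [21] -> pop 21, enqueue [14, 46], visited so far: [21]
  queue [14, 46] -> pop 14, enqueue [18], visited so far: [21, 14]
  queue [46, 18] -> pop 46, enqueue [27], visited so far: [21, 14, 46]
  queue [18, 27] -> pop 18, enqueue [none], visited so far: [21, 14, 46, 18]
  queue [27] -> pop 27, enqueue [none], visited so far: [21, 14, 46, 18, 27]
Result: [21, 14, 46, 18, 27]


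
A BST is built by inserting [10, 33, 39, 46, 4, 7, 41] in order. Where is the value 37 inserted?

Starting tree (level order): [10, 4, 33, None, 7, None, 39, None, None, None, 46, 41]
Insertion path: 10 -> 33 -> 39
Result: insert 37 as left child of 39
Final tree (level order): [10, 4, 33, None, 7, None, 39, None, None, 37, 46, None, None, 41]


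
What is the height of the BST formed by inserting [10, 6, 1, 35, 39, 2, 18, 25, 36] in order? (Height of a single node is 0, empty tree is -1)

Insertion order: [10, 6, 1, 35, 39, 2, 18, 25, 36]
Tree (level-order array): [10, 6, 35, 1, None, 18, 39, None, 2, None, 25, 36]
Compute height bottom-up (empty subtree = -1):
  height(2) = 1 + max(-1, -1) = 0
  height(1) = 1 + max(-1, 0) = 1
  height(6) = 1 + max(1, -1) = 2
  height(25) = 1 + max(-1, -1) = 0
  height(18) = 1 + max(-1, 0) = 1
  height(36) = 1 + max(-1, -1) = 0
  height(39) = 1 + max(0, -1) = 1
  height(35) = 1 + max(1, 1) = 2
  height(10) = 1 + max(2, 2) = 3
Height = 3


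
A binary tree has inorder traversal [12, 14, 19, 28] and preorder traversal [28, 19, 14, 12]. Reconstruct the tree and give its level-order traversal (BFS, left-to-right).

Inorder:  [12, 14, 19, 28]
Preorder: [28, 19, 14, 12]
Algorithm: preorder visits root first, so consume preorder in order;
for each root, split the current inorder slice at that value into
left-subtree inorder and right-subtree inorder, then recurse.
Recursive splits:
  root=28; inorder splits into left=[12, 14, 19], right=[]
  root=19; inorder splits into left=[12, 14], right=[]
  root=14; inorder splits into left=[12], right=[]
  root=12; inorder splits into left=[], right=[]
Reconstructed level-order: [28, 19, 14, 12]


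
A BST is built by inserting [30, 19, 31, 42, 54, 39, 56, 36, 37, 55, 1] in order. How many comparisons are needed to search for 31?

Search path for 31: 30 -> 31
Found: True
Comparisons: 2


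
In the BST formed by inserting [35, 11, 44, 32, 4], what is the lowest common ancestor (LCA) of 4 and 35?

Tree insertion order: [35, 11, 44, 32, 4]
Tree (level-order array): [35, 11, 44, 4, 32]
In a BST, the LCA of p=4, q=35 is the first node v on the
root-to-leaf path with p <= v <= q (go left if both < v, right if both > v).
Walk from root:
  at 35: 4 <= 35 <= 35, this is the LCA
LCA = 35


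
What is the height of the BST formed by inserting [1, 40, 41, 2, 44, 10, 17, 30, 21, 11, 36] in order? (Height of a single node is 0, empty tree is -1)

Insertion order: [1, 40, 41, 2, 44, 10, 17, 30, 21, 11, 36]
Tree (level-order array): [1, None, 40, 2, 41, None, 10, None, 44, None, 17, None, None, 11, 30, None, None, 21, 36]
Compute height bottom-up (empty subtree = -1):
  height(11) = 1 + max(-1, -1) = 0
  height(21) = 1 + max(-1, -1) = 0
  height(36) = 1 + max(-1, -1) = 0
  height(30) = 1 + max(0, 0) = 1
  height(17) = 1 + max(0, 1) = 2
  height(10) = 1 + max(-1, 2) = 3
  height(2) = 1 + max(-1, 3) = 4
  height(44) = 1 + max(-1, -1) = 0
  height(41) = 1 + max(-1, 0) = 1
  height(40) = 1 + max(4, 1) = 5
  height(1) = 1 + max(-1, 5) = 6
Height = 6


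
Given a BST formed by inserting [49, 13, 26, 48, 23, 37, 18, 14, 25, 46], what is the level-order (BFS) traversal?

Tree insertion order: [49, 13, 26, 48, 23, 37, 18, 14, 25, 46]
Tree (level-order array): [49, 13, None, None, 26, 23, 48, 18, 25, 37, None, 14, None, None, None, None, 46]
BFS from the root, enqueuing left then right child of each popped node:
  queue [49] -> pop 49, enqueue [13], visited so far: [49]
  queue [13] -> pop 13, enqueue [26], visited so far: [49, 13]
  queue [26] -> pop 26, enqueue [23, 48], visited so far: [49, 13, 26]
  queue [23, 48] -> pop 23, enqueue [18, 25], visited so far: [49, 13, 26, 23]
  queue [48, 18, 25] -> pop 48, enqueue [37], visited so far: [49, 13, 26, 23, 48]
  queue [18, 25, 37] -> pop 18, enqueue [14], visited so far: [49, 13, 26, 23, 48, 18]
  queue [25, 37, 14] -> pop 25, enqueue [none], visited so far: [49, 13, 26, 23, 48, 18, 25]
  queue [37, 14] -> pop 37, enqueue [46], visited so far: [49, 13, 26, 23, 48, 18, 25, 37]
  queue [14, 46] -> pop 14, enqueue [none], visited so far: [49, 13, 26, 23, 48, 18, 25, 37, 14]
  queue [46] -> pop 46, enqueue [none], visited so far: [49, 13, 26, 23, 48, 18, 25, 37, 14, 46]
Result: [49, 13, 26, 23, 48, 18, 25, 37, 14, 46]


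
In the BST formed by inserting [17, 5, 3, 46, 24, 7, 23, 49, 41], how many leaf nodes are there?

Tree built from: [17, 5, 3, 46, 24, 7, 23, 49, 41]
Tree (level-order array): [17, 5, 46, 3, 7, 24, 49, None, None, None, None, 23, 41]
Rule: A leaf has 0 children.
Per-node child counts:
  node 17: 2 child(ren)
  node 5: 2 child(ren)
  node 3: 0 child(ren)
  node 7: 0 child(ren)
  node 46: 2 child(ren)
  node 24: 2 child(ren)
  node 23: 0 child(ren)
  node 41: 0 child(ren)
  node 49: 0 child(ren)
Matching nodes: [3, 7, 23, 41, 49]
Count of leaf nodes: 5


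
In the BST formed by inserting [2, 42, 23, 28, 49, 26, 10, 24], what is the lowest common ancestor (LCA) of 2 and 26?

Tree insertion order: [2, 42, 23, 28, 49, 26, 10, 24]
Tree (level-order array): [2, None, 42, 23, 49, 10, 28, None, None, None, None, 26, None, 24]
In a BST, the LCA of p=2, q=26 is the first node v on the
root-to-leaf path with p <= v <= q (go left if both < v, right if both > v).
Walk from root:
  at 2: 2 <= 2 <= 26, this is the LCA
LCA = 2


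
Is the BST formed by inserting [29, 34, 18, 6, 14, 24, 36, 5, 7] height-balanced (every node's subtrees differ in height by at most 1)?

Tree (level-order array): [29, 18, 34, 6, 24, None, 36, 5, 14, None, None, None, None, None, None, 7]
Definition: a tree is height-balanced if, at every node, |h(left) - h(right)| <= 1 (empty subtree has height -1).
Bottom-up per-node check:
  node 5: h_left=-1, h_right=-1, diff=0 [OK], height=0
  node 7: h_left=-1, h_right=-1, diff=0 [OK], height=0
  node 14: h_left=0, h_right=-1, diff=1 [OK], height=1
  node 6: h_left=0, h_right=1, diff=1 [OK], height=2
  node 24: h_left=-1, h_right=-1, diff=0 [OK], height=0
  node 18: h_left=2, h_right=0, diff=2 [FAIL (|2-0|=2 > 1)], height=3
  node 36: h_left=-1, h_right=-1, diff=0 [OK], height=0
  node 34: h_left=-1, h_right=0, diff=1 [OK], height=1
  node 29: h_left=3, h_right=1, diff=2 [FAIL (|3-1|=2 > 1)], height=4
Node 18 violates the condition: |2 - 0| = 2 > 1.
Result: Not balanced


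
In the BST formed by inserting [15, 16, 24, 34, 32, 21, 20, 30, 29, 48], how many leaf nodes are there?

Tree built from: [15, 16, 24, 34, 32, 21, 20, 30, 29, 48]
Tree (level-order array): [15, None, 16, None, 24, 21, 34, 20, None, 32, 48, None, None, 30, None, None, None, 29]
Rule: A leaf has 0 children.
Per-node child counts:
  node 15: 1 child(ren)
  node 16: 1 child(ren)
  node 24: 2 child(ren)
  node 21: 1 child(ren)
  node 20: 0 child(ren)
  node 34: 2 child(ren)
  node 32: 1 child(ren)
  node 30: 1 child(ren)
  node 29: 0 child(ren)
  node 48: 0 child(ren)
Matching nodes: [20, 29, 48]
Count of leaf nodes: 3


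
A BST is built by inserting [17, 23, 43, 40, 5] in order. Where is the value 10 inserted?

Starting tree (level order): [17, 5, 23, None, None, None, 43, 40]
Insertion path: 17 -> 5
Result: insert 10 as right child of 5
Final tree (level order): [17, 5, 23, None, 10, None, 43, None, None, 40]


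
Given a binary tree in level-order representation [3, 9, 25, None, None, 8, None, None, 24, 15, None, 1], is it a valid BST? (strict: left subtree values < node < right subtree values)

Level-order array: [3, 9, 25, None, None, 8, None, None, 24, 15, None, 1]
Validate using subtree bounds (lo, hi): at each node, require lo < value < hi,
then recurse left with hi=value and right with lo=value.
Preorder trace (stopping at first violation):
  at node 3 with bounds (-inf, +inf): OK
  at node 9 with bounds (-inf, 3): VIOLATION
Node 9 violates its bound: not (-inf < 9 < 3).
Result: Not a valid BST


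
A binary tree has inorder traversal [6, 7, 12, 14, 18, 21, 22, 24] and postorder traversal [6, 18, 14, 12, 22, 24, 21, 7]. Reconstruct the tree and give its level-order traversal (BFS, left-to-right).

Inorder:   [6, 7, 12, 14, 18, 21, 22, 24]
Postorder: [6, 18, 14, 12, 22, 24, 21, 7]
Algorithm: postorder visits root last, so walk postorder right-to-left;
each value is the root of the current inorder slice — split it at that
value, recurse on the right subtree first, then the left.
Recursive splits:
  root=7; inorder splits into left=[6], right=[12, 14, 18, 21, 22, 24]
  root=21; inorder splits into left=[12, 14, 18], right=[22, 24]
  root=24; inorder splits into left=[22], right=[]
  root=22; inorder splits into left=[], right=[]
  root=12; inorder splits into left=[], right=[14, 18]
  root=14; inorder splits into left=[], right=[18]
  root=18; inorder splits into left=[], right=[]
  root=6; inorder splits into left=[], right=[]
Reconstructed level-order: [7, 6, 21, 12, 24, 14, 22, 18]


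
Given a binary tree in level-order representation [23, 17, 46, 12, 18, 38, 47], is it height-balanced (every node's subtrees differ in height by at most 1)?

Tree (level-order array): [23, 17, 46, 12, 18, 38, 47]
Definition: a tree is height-balanced if, at every node, |h(left) - h(right)| <= 1 (empty subtree has height -1).
Bottom-up per-node check:
  node 12: h_left=-1, h_right=-1, diff=0 [OK], height=0
  node 18: h_left=-1, h_right=-1, diff=0 [OK], height=0
  node 17: h_left=0, h_right=0, diff=0 [OK], height=1
  node 38: h_left=-1, h_right=-1, diff=0 [OK], height=0
  node 47: h_left=-1, h_right=-1, diff=0 [OK], height=0
  node 46: h_left=0, h_right=0, diff=0 [OK], height=1
  node 23: h_left=1, h_right=1, diff=0 [OK], height=2
All nodes satisfy the balance condition.
Result: Balanced


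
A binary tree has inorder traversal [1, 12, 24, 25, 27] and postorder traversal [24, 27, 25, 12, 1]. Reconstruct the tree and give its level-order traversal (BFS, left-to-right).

Inorder:   [1, 12, 24, 25, 27]
Postorder: [24, 27, 25, 12, 1]
Algorithm: postorder visits root last, so walk postorder right-to-left;
each value is the root of the current inorder slice — split it at that
value, recurse on the right subtree first, then the left.
Recursive splits:
  root=1; inorder splits into left=[], right=[12, 24, 25, 27]
  root=12; inorder splits into left=[], right=[24, 25, 27]
  root=25; inorder splits into left=[24], right=[27]
  root=27; inorder splits into left=[], right=[]
  root=24; inorder splits into left=[], right=[]
Reconstructed level-order: [1, 12, 25, 24, 27]


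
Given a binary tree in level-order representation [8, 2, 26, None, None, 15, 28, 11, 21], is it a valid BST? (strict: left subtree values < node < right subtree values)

Level-order array: [8, 2, 26, None, None, 15, 28, 11, 21]
Validate using subtree bounds (lo, hi): at each node, require lo < value < hi,
then recurse left with hi=value and right with lo=value.
Preorder trace (stopping at first violation):
  at node 8 with bounds (-inf, +inf): OK
  at node 2 with bounds (-inf, 8): OK
  at node 26 with bounds (8, +inf): OK
  at node 15 with bounds (8, 26): OK
  at node 11 with bounds (8, 15): OK
  at node 21 with bounds (15, 26): OK
  at node 28 with bounds (26, +inf): OK
No violation found at any node.
Result: Valid BST


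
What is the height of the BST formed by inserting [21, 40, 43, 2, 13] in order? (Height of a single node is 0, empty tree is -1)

Insertion order: [21, 40, 43, 2, 13]
Tree (level-order array): [21, 2, 40, None, 13, None, 43]
Compute height bottom-up (empty subtree = -1):
  height(13) = 1 + max(-1, -1) = 0
  height(2) = 1 + max(-1, 0) = 1
  height(43) = 1 + max(-1, -1) = 0
  height(40) = 1 + max(-1, 0) = 1
  height(21) = 1 + max(1, 1) = 2
Height = 2


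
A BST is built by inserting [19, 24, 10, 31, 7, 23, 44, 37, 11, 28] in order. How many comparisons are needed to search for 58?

Search path for 58: 19 -> 24 -> 31 -> 44
Found: False
Comparisons: 4


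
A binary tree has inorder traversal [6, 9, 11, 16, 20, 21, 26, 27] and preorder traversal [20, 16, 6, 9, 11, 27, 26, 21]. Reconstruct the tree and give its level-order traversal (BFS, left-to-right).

Inorder:  [6, 9, 11, 16, 20, 21, 26, 27]
Preorder: [20, 16, 6, 9, 11, 27, 26, 21]
Algorithm: preorder visits root first, so consume preorder in order;
for each root, split the current inorder slice at that value into
left-subtree inorder and right-subtree inorder, then recurse.
Recursive splits:
  root=20; inorder splits into left=[6, 9, 11, 16], right=[21, 26, 27]
  root=16; inorder splits into left=[6, 9, 11], right=[]
  root=6; inorder splits into left=[], right=[9, 11]
  root=9; inorder splits into left=[], right=[11]
  root=11; inorder splits into left=[], right=[]
  root=27; inorder splits into left=[21, 26], right=[]
  root=26; inorder splits into left=[21], right=[]
  root=21; inorder splits into left=[], right=[]
Reconstructed level-order: [20, 16, 27, 6, 26, 9, 21, 11]


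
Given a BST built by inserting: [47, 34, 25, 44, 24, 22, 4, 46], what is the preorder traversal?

Tree insertion order: [47, 34, 25, 44, 24, 22, 4, 46]
Tree (level-order array): [47, 34, None, 25, 44, 24, None, None, 46, 22, None, None, None, 4]
Preorder traversal: [47, 34, 25, 24, 22, 4, 44, 46]


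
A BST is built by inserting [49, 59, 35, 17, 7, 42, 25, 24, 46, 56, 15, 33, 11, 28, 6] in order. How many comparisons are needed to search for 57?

Search path for 57: 49 -> 59 -> 56
Found: False
Comparisons: 3


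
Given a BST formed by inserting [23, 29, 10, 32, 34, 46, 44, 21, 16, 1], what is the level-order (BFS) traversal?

Tree insertion order: [23, 29, 10, 32, 34, 46, 44, 21, 16, 1]
Tree (level-order array): [23, 10, 29, 1, 21, None, 32, None, None, 16, None, None, 34, None, None, None, 46, 44]
BFS from the root, enqueuing left then right child of each popped node:
  queue [23] -> pop 23, enqueue [10, 29], visited so far: [23]
  queue [10, 29] -> pop 10, enqueue [1, 21], visited so far: [23, 10]
  queue [29, 1, 21] -> pop 29, enqueue [32], visited so far: [23, 10, 29]
  queue [1, 21, 32] -> pop 1, enqueue [none], visited so far: [23, 10, 29, 1]
  queue [21, 32] -> pop 21, enqueue [16], visited so far: [23, 10, 29, 1, 21]
  queue [32, 16] -> pop 32, enqueue [34], visited so far: [23, 10, 29, 1, 21, 32]
  queue [16, 34] -> pop 16, enqueue [none], visited so far: [23, 10, 29, 1, 21, 32, 16]
  queue [34] -> pop 34, enqueue [46], visited so far: [23, 10, 29, 1, 21, 32, 16, 34]
  queue [46] -> pop 46, enqueue [44], visited so far: [23, 10, 29, 1, 21, 32, 16, 34, 46]
  queue [44] -> pop 44, enqueue [none], visited so far: [23, 10, 29, 1, 21, 32, 16, 34, 46, 44]
Result: [23, 10, 29, 1, 21, 32, 16, 34, 46, 44]


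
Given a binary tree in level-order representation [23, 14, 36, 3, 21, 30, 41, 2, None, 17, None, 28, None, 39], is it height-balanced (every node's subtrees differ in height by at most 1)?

Tree (level-order array): [23, 14, 36, 3, 21, 30, 41, 2, None, 17, None, 28, None, 39]
Definition: a tree is height-balanced if, at every node, |h(left) - h(right)| <= 1 (empty subtree has height -1).
Bottom-up per-node check:
  node 2: h_left=-1, h_right=-1, diff=0 [OK], height=0
  node 3: h_left=0, h_right=-1, diff=1 [OK], height=1
  node 17: h_left=-1, h_right=-1, diff=0 [OK], height=0
  node 21: h_left=0, h_right=-1, diff=1 [OK], height=1
  node 14: h_left=1, h_right=1, diff=0 [OK], height=2
  node 28: h_left=-1, h_right=-1, diff=0 [OK], height=0
  node 30: h_left=0, h_right=-1, diff=1 [OK], height=1
  node 39: h_left=-1, h_right=-1, diff=0 [OK], height=0
  node 41: h_left=0, h_right=-1, diff=1 [OK], height=1
  node 36: h_left=1, h_right=1, diff=0 [OK], height=2
  node 23: h_left=2, h_right=2, diff=0 [OK], height=3
All nodes satisfy the balance condition.
Result: Balanced


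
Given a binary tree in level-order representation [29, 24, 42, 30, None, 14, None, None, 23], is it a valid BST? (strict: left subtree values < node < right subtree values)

Level-order array: [29, 24, 42, 30, None, 14, None, None, 23]
Validate using subtree bounds (lo, hi): at each node, require lo < value < hi,
then recurse left with hi=value and right with lo=value.
Preorder trace (stopping at first violation):
  at node 29 with bounds (-inf, +inf): OK
  at node 24 with bounds (-inf, 29): OK
  at node 30 with bounds (-inf, 24): VIOLATION
Node 30 violates its bound: not (-inf < 30 < 24).
Result: Not a valid BST


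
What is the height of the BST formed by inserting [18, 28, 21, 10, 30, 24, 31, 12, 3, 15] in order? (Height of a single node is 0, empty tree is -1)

Insertion order: [18, 28, 21, 10, 30, 24, 31, 12, 3, 15]
Tree (level-order array): [18, 10, 28, 3, 12, 21, 30, None, None, None, 15, None, 24, None, 31]
Compute height bottom-up (empty subtree = -1):
  height(3) = 1 + max(-1, -1) = 0
  height(15) = 1 + max(-1, -1) = 0
  height(12) = 1 + max(-1, 0) = 1
  height(10) = 1 + max(0, 1) = 2
  height(24) = 1 + max(-1, -1) = 0
  height(21) = 1 + max(-1, 0) = 1
  height(31) = 1 + max(-1, -1) = 0
  height(30) = 1 + max(-1, 0) = 1
  height(28) = 1 + max(1, 1) = 2
  height(18) = 1 + max(2, 2) = 3
Height = 3


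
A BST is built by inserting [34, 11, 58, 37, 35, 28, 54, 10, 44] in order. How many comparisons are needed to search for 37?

Search path for 37: 34 -> 58 -> 37
Found: True
Comparisons: 3


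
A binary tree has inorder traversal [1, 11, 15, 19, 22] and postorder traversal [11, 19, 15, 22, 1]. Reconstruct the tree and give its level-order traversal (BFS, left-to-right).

Inorder:   [1, 11, 15, 19, 22]
Postorder: [11, 19, 15, 22, 1]
Algorithm: postorder visits root last, so walk postorder right-to-left;
each value is the root of the current inorder slice — split it at that
value, recurse on the right subtree first, then the left.
Recursive splits:
  root=1; inorder splits into left=[], right=[11, 15, 19, 22]
  root=22; inorder splits into left=[11, 15, 19], right=[]
  root=15; inorder splits into left=[11], right=[19]
  root=19; inorder splits into left=[], right=[]
  root=11; inorder splits into left=[], right=[]
Reconstructed level-order: [1, 22, 15, 11, 19]


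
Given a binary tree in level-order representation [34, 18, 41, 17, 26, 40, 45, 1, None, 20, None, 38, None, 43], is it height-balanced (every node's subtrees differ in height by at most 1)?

Tree (level-order array): [34, 18, 41, 17, 26, 40, 45, 1, None, 20, None, 38, None, 43]
Definition: a tree is height-balanced if, at every node, |h(left) - h(right)| <= 1 (empty subtree has height -1).
Bottom-up per-node check:
  node 1: h_left=-1, h_right=-1, diff=0 [OK], height=0
  node 17: h_left=0, h_right=-1, diff=1 [OK], height=1
  node 20: h_left=-1, h_right=-1, diff=0 [OK], height=0
  node 26: h_left=0, h_right=-1, diff=1 [OK], height=1
  node 18: h_left=1, h_right=1, diff=0 [OK], height=2
  node 38: h_left=-1, h_right=-1, diff=0 [OK], height=0
  node 40: h_left=0, h_right=-1, diff=1 [OK], height=1
  node 43: h_left=-1, h_right=-1, diff=0 [OK], height=0
  node 45: h_left=0, h_right=-1, diff=1 [OK], height=1
  node 41: h_left=1, h_right=1, diff=0 [OK], height=2
  node 34: h_left=2, h_right=2, diff=0 [OK], height=3
All nodes satisfy the balance condition.
Result: Balanced


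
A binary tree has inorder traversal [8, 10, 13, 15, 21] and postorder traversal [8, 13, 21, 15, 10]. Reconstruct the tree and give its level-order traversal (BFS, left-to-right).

Inorder:   [8, 10, 13, 15, 21]
Postorder: [8, 13, 21, 15, 10]
Algorithm: postorder visits root last, so walk postorder right-to-left;
each value is the root of the current inorder slice — split it at that
value, recurse on the right subtree first, then the left.
Recursive splits:
  root=10; inorder splits into left=[8], right=[13, 15, 21]
  root=15; inorder splits into left=[13], right=[21]
  root=21; inorder splits into left=[], right=[]
  root=13; inorder splits into left=[], right=[]
  root=8; inorder splits into left=[], right=[]
Reconstructed level-order: [10, 8, 15, 13, 21]


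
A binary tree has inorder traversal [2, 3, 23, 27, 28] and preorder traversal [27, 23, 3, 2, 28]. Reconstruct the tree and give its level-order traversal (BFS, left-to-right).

Inorder:  [2, 3, 23, 27, 28]
Preorder: [27, 23, 3, 2, 28]
Algorithm: preorder visits root first, so consume preorder in order;
for each root, split the current inorder slice at that value into
left-subtree inorder and right-subtree inorder, then recurse.
Recursive splits:
  root=27; inorder splits into left=[2, 3, 23], right=[28]
  root=23; inorder splits into left=[2, 3], right=[]
  root=3; inorder splits into left=[2], right=[]
  root=2; inorder splits into left=[], right=[]
  root=28; inorder splits into left=[], right=[]
Reconstructed level-order: [27, 23, 28, 3, 2]


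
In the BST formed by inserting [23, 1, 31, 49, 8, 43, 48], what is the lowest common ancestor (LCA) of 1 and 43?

Tree insertion order: [23, 1, 31, 49, 8, 43, 48]
Tree (level-order array): [23, 1, 31, None, 8, None, 49, None, None, 43, None, None, 48]
In a BST, the LCA of p=1, q=43 is the first node v on the
root-to-leaf path with p <= v <= q (go left if both < v, right if both > v).
Walk from root:
  at 23: 1 <= 23 <= 43, this is the LCA
LCA = 23


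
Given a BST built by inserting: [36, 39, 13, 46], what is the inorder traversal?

Tree insertion order: [36, 39, 13, 46]
Tree (level-order array): [36, 13, 39, None, None, None, 46]
Inorder traversal: [13, 36, 39, 46]


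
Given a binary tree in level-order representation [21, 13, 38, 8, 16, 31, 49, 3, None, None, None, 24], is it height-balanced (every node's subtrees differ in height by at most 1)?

Tree (level-order array): [21, 13, 38, 8, 16, 31, 49, 3, None, None, None, 24]
Definition: a tree is height-balanced if, at every node, |h(left) - h(right)| <= 1 (empty subtree has height -1).
Bottom-up per-node check:
  node 3: h_left=-1, h_right=-1, diff=0 [OK], height=0
  node 8: h_left=0, h_right=-1, diff=1 [OK], height=1
  node 16: h_left=-1, h_right=-1, diff=0 [OK], height=0
  node 13: h_left=1, h_right=0, diff=1 [OK], height=2
  node 24: h_left=-1, h_right=-1, diff=0 [OK], height=0
  node 31: h_left=0, h_right=-1, diff=1 [OK], height=1
  node 49: h_left=-1, h_right=-1, diff=0 [OK], height=0
  node 38: h_left=1, h_right=0, diff=1 [OK], height=2
  node 21: h_left=2, h_right=2, diff=0 [OK], height=3
All nodes satisfy the balance condition.
Result: Balanced
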